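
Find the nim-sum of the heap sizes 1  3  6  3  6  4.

5

In binary:
  001  (1)
  011  (3)
  110  (6)
  011  (3)
  110  (6)
  100  (4)
  ---
  101  (5)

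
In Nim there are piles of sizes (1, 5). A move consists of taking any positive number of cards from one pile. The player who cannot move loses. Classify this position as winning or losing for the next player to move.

Winning position

Write each in binary and XOR column by column:
  001  (1)
  101  (5)
  ---
  100  (4)
The nim-sum is 4 ≠ 0, so this is an N-position: the player to move can win.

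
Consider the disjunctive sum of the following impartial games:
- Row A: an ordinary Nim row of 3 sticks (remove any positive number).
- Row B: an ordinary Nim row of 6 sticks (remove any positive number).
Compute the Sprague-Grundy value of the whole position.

5

Row A is a plain Nim row of size 3, so its Grundy value is 3.
Row B is a plain Nim row of size 6, so its Grundy value is 6.
By the Sprague-Grundy theorem, the Grundy value of a sum of independent games is the XOR of the component values.
Combined value = 3 XOR 6 = 5.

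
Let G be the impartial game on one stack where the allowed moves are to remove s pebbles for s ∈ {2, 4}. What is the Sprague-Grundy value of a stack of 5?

2

Compute g(0), g(1), … for moves {2, 4}:
g(0) = mex{} = 0
g(1) = mex{} = 0
g(2) = mex{0} = 1
g(3) = mex{0} = 1
g(4) = mex{0,1} = 2
g(5) = mex{0,1} = 2
So g(5) = 2.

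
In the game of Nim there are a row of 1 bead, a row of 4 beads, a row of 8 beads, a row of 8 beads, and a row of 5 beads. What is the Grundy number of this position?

Compute the nim-sum pairwise:
1 ^ 4 = 5
5 ^ 8 = 13
13 ^ 8 = 5
5 ^ 5 = 0

0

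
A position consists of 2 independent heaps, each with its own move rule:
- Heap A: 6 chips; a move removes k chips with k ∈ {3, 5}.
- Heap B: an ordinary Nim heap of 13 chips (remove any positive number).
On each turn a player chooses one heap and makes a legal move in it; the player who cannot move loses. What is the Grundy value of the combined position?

15

Grundy values for heap A (subtraction set {3, 5}):
k:     0  1  2  3  4  5  6
g(k):  0  0  0  1  1  1  2
So g(6) = 2.
Heap B is a plain Nim heap of size 13, so its Grundy value is 13.
The value of a disjunctive sum is the nim-sum of the parts.
Combined value = 2 ⊕ 13 = 15.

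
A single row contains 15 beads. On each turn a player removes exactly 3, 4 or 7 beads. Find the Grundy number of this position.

1

Compute g(0), g(1), … for moves {3, 4, 7}:
k:     0  1  2  3  4  5  6  7  8  9 10 11 12 13 14 15
g(k):  0  0  0  1  1  1  2  2  2  3  0  0  0  1  1  1
So g(15) = 1.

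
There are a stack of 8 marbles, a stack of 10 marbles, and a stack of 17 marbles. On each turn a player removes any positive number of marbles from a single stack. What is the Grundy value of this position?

19

Compute the nim-sum pairwise:
8 ^ 10 = 2
2 ^ 17 = 19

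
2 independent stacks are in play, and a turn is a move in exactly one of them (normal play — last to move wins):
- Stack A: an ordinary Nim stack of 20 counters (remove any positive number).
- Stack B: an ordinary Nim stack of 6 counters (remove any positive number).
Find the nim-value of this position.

18

Stack A is a plain Nim stack of size 20, so its Grundy value is 20.
Stack B is a plain Nim stack of size 6, so its Grundy value is 6.
By the Sprague-Grundy theorem, the Grundy value of a sum of independent games is the XOR of the component values.
Combined value = 20 ⊕ 6 = 18.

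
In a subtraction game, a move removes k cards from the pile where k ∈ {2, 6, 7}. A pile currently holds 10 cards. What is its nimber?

Compute g(0), g(1), … for moves {2, 6, 7}:
k:     0  1  2  3  4  5  6  7  8  9 10
g(k):  0  0  1  1  0  0  1  1  2  0  3
So g(10) = 3.

3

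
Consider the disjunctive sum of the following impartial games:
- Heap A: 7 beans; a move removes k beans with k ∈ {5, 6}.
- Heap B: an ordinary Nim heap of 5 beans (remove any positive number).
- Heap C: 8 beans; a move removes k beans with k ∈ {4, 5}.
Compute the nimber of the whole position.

Grundy values for heap A (subtraction set {5, 6}):
g(0) = mex{} = 0
g(1) = mex{} = 0
g(2) = mex{} = 0
g(3) = mex{} = 0
g(4) = mex{} = 0
g(5) = mex{0} = 1
g(6) = mex{0} = 1
g(7) = mex{0} = 1
So g(7) = 1.
Heap B is a plain Nim heap of size 5, so its Grundy value is 5.
Build the Grundy sequence for heap C with g(k) = mex{g(k−s) : s ∈ {4, 5}, s ≤ k}:
g(0) = mex{} = 0
g(1) = mex{} = 0
g(2) = mex{} = 0
g(3) = mex{} = 0
g(4) = mex{0} = 1
g(5) = mex{0} = 1
g(6) = mex{0} = 1
g(7) = mex{0} = 1
g(8) = mex{0,1} = 2
So g(8) = 2.
The value of a disjunctive sum is the nim-sum of the parts.
Combined value = 1 XOR 5 XOR 2 = 6.

6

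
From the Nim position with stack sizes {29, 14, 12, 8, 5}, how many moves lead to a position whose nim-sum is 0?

Compute the nim-sum pairwise:
29 ^ 14 = 19
19 ^ 12 = 31
31 ^ 8 = 23
23 ^ 5 = 18
The overall nim-sum is X = 18. A stack of size p has a winning move iff p XOR X < p (reduce it to p XOR X).
  29: 29 XOR 18 = 15 < 29 — winning move (to 15).
  14: 14 XOR 18 = 28 ≥ 14 — no move.
  12: 12 XOR 18 = 30 ≥ 12 — no move.
  8: 8 XOR 18 = 26 ≥ 8 — no move.
  5: 5 XOR 18 = 23 ≥ 5 — no move.
That gives 1 winning move.

1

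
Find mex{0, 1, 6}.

2

The values 0, 1 are all present; 2 is the first non-negative integer missing from the set.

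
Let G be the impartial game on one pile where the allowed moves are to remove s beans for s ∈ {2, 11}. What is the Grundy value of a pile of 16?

1

Compute g(0), g(1), … for moves {2, 11}:
k:     0  1  2  3  4  5  6  7  8  9 10 11 12 13 14 15 16
g(k):  0  0  1  1  0  0  1  1  0  0  1  1  2  0  0  1  1
So g(16) = 1.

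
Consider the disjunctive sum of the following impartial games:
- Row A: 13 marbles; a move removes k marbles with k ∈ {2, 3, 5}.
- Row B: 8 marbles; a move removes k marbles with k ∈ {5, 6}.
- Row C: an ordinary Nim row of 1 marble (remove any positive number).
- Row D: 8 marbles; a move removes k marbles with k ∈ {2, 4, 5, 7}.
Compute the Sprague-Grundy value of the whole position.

7

Grundy values for row A (subtraction set {2, 3, 5}):
g(0) = mex{} = 0
g(1) = mex{} = 0
g(2) = mex{0} = 1
g(3) = mex{0} = 1
g(4) = mex{0,1} = 2
g(5) = mex{0,1} = 2
g(6) = mex{0,1,2} = 3
g(7) = mex{1,2} = 0
g(8) = mex{1,2,3} = 0
g(9) = mex{0,2,3} = 1
g(10) = mex{0,2} = 1
g(11) = mex{0,1,3} = 2
g(12) = mex{0,1} = 2
g(13) = mex{0,1,2} = 3
So g(13) = 3.
For row B, compute g(0), g(1), … with moves {5, 6}:
k:     0  1  2  3  4  5  6  7  8
g(k):  0  0  0  0  0  1  1  1  1
So g(8) = 1.
Row C is a plain Nim row of size 1, so its Grundy value is 1.
Build the Grundy sequence for row D with g(k) = mex{g(k−s) : s ∈ {2, 4, 5, 7}, s ≤ k}:
g(0) = mex{} = 0
g(1) = mex{} = 0
g(2) = mex{0} = 1
g(3) = mex{0} = 1
g(4) = mex{0,1} = 2
g(5) = mex{0,1} = 2
g(6) = mex{0,1,2} = 3
g(7) = mex{0,1,2} = 3
g(8) = mex{0,1,2,3} = 4
So g(8) = 4.
The value of a disjunctive sum is the nim-sum of the parts.
Combined value = 3 ⊕ 1 ⊕ 1 ⊕ 4 = 7.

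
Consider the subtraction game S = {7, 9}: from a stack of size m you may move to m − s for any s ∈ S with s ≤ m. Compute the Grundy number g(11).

1

Compute g(0), g(1), … for moves {7, 9}:
k:     0  1  2  3  4  5  6  7  8  9 10 11
g(k):  0  0  0  0  0  0  0  1  1  1  1  1
So g(11) = 1.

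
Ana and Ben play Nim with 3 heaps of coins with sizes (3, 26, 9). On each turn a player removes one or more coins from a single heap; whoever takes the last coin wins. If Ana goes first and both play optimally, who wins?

Ana wins

Nim-sum: 3 XOR 26 XOR 9 = 16.
The nim-sum is 16 ≠ 0, so this is an N-position: the player to move can win; Ana has a winning move.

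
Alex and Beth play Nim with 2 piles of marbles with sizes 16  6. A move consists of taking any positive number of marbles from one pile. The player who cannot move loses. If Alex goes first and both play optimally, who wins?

Alex wins

In binary:
  10000  (16)
  00110  (6)
  -----
  10110  (22)
The nim-sum is 22 ≠ 0, so this is an N-position: the player to move can win; Alex has a winning move.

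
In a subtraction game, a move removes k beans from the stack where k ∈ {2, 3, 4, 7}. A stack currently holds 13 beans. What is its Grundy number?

1

Grundy values for subtraction set {2, 3, 4, 7}:
g(0) = mex{} = 0
g(1) = mex{} = 0
g(2) = mex{0} = 1
g(3) = mex{0} = 1
g(4) = mex{0,1} = 2
g(5) = mex{0,1} = 2
g(6) = mex{1,2} = 0
g(7) = mex{0,1,2} = 3
g(8) = mex{0,2} = 1
g(9) = mex{0,1,2,3} = 4
g(10) = mex{0,1,3} = 2
g(11) = mex{1,2,3,4} = 0
g(12) = mex{1,2,4} = 0
g(13) = mex{0,2,4} = 1
So g(13) = 1.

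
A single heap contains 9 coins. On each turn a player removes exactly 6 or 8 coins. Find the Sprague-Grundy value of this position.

1

Grundy values for subtraction set {6, 8}:
k:     0  1  2  3  4  5  6  7  8  9
g(k):  0  0  0  0  0  0  1  1  1  1
So g(9) = 1.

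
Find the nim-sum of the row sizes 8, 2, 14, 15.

11

Compute the nim-sum pairwise:
8 XOR 2 = 10
10 XOR 14 = 4
4 XOR 15 = 11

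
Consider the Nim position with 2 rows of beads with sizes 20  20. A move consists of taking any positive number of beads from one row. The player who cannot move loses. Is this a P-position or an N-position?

P-position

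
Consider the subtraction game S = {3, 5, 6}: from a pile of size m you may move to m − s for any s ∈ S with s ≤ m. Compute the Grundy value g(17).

Compute g(0), g(1), … for moves {3, 5, 6}:
k:     0  1  2  3  4  5  6  7  8  9 10 11 12 13 14 15 16 17
g(k):  0  0  0  1  1  1  2  2  2  0  0  0  1  1  1  2  2  2
So g(17) = 2.

2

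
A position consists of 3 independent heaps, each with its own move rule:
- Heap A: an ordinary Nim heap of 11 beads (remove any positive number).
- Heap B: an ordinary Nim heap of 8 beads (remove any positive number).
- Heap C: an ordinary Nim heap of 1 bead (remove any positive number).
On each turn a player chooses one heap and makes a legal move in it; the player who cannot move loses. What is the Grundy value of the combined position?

2

Heap A is a plain Nim heap of size 11, so its Grundy value is 11.
Heap B is a plain Nim heap of size 8, so its Grundy value is 8.
Heap C is a plain Nim heap of size 1, so its Grundy value is 1.
By the Sprague-Grundy theorem, the Grundy value of a sum of independent games is the XOR of the component values.
Combined value = 11 ⊕ 8 ⊕ 1 = 2.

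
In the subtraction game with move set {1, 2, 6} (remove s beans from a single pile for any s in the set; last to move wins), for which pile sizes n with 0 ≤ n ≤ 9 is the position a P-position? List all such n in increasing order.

0, 3, 7

Grundy values for subtraction set {1, 2, 6}:
g(0) = mex{} = 0
g(1) = mex{0} = 1
g(2) = mex{0,1} = 2
g(3) = mex{1,2} = 0
g(4) = mex{0,2} = 1
g(5) = mex{0,1} = 2
g(6) = mex{0,1,2} = 3
g(7) = mex{1,2,3} = 0
g(8) = mex{0,2,3} = 1
g(9) = mex{0,1} = 2
The P-positions (g = 0) in 0..9 are 0, 3, 7.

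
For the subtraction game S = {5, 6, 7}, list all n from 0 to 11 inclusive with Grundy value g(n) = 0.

0, 1, 2, 3, 4

Compute g(0), g(1), … for moves {5, 6, 7}:
k:     0  1  2  3  4  5  6  7  8  9 10 11
g(k):  0  0  0  0  0  1  1  1  1  1  2  2
The P-positions (g = 0) in 0..11 are 0, 1, 2, 3, 4.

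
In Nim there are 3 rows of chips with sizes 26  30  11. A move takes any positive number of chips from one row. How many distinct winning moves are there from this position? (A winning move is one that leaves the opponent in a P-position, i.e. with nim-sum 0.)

3

Compute the nim-sum pairwise:
26 ⊕ 30 = 4
4 ⊕ 11 = 15
The overall nim-sum is X = 15. A row of size p has a winning move iff p XOR X < p (reduce it to p XOR X).
  26: 26 XOR 15 = 21 < 26 — winning move (to 21).
  30: 30 XOR 15 = 17 < 30 — winning move (to 17).
  11: 11 XOR 15 = 4 < 11 — winning move (to 4).
That gives 3 winning moves.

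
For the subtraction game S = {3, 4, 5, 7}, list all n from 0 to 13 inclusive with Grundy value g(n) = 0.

Compute g(0), g(1), … for moves {3, 4, 5, 7}:
k:     0  1  2  3  4  5  6  7  8  9 10 11 12 13
g(k):  0  0  0  1  1  1  2  2  2  3  0  0  0  1
The P-positions (g = 0) in 0..13 are 0, 1, 2, 10, 11, 12.

0, 1, 2, 10, 11, 12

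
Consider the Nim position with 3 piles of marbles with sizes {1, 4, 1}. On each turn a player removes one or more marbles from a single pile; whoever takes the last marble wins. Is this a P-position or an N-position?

N-position

Nim-sum: 1 XOR 4 XOR 1 = 4.
The nim-sum is 4 ≠ 0, so this is an N-position: the player to move can win.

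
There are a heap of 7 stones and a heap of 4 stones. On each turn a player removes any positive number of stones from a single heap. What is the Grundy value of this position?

3

Nim-sum: 7 XOR 4 = 3.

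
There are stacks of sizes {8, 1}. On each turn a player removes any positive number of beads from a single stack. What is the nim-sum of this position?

Compute the nim-sum pairwise:
8 ^ 1 = 9

9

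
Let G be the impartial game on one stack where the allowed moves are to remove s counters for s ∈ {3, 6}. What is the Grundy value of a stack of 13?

1

Compute g(0), g(1), … for moves {3, 6}:
k:     0  1  2  3  4  5  6  7  8  9 10 11 12 13
g(k):  0  0  0  1  1  1  2  2  2  0  0  0  1  1
So g(13) = 1.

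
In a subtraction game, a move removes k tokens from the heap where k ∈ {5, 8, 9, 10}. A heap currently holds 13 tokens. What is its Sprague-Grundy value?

Grundy values for subtraction set {5, 8, 9, 10}:
k:     0  1  2  3  4  5  6  7  8  9 10 11 12 13
g(k):  0  0  0  0  0  1  1  1  1  1  2  2  2  2
So g(13) = 2.

2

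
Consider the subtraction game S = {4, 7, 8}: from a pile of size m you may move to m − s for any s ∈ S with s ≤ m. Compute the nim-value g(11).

2

Compute g(0), g(1), … for moves {4, 7, 8}:
k:     0  1  2  3  4  5  6  7  8  9 10 11
g(k):  0  0  0  0  1  1  1  1  2  2  2  2
So g(11) = 2.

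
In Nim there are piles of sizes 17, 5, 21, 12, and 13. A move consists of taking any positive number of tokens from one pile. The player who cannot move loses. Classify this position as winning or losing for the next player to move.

Compute the nim-sum pairwise:
17 ⊕ 5 = 20
20 ⊕ 21 = 1
1 ⊕ 12 = 13
13 ⊕ 13 = 0
The nim-sum is 0, so this is a P-position: the player to move is in a losing position under optimal play.

Losing position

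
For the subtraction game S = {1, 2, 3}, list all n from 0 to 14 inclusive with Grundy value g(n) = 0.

Compute g(0), g(1), … for moves {1, 2, 3}:
g(0) = mex{} = 0
g(1) = mex{0} = 1
g(2) = mex{0,1} = 2
g(3) = mex{0,1,2} = 3
g(4) = mex{1,2,3} = 0
g(5) = mex{0,2,3} = 1
g(6) = mex{0,1,3} = 2
g(7) = mex{0,1,2} = 3
g(8) = mex{1,2,3} = 0
g(9) = mex{0,2,3} = 1
g(10) = mex{0,1,3} = 2
g(11) = mex{0,1,2} = 3
g(12) = mex{1,2,3} = 0
g(13) = mex{0,2,3} = 1
g(14) = mex{0,1,3} = 2
The P-positions (g = 0) in 0..14 are 0, 4, 8, 12.

0, 4, 8, 12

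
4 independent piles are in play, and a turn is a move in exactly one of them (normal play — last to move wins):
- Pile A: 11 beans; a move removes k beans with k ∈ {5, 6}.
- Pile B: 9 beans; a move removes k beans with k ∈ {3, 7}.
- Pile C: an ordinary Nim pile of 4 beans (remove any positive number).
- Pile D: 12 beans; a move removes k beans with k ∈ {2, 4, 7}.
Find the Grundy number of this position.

5

For pile A, compute g(0), g(1), … with moves {5, 6}:
k:     0  1  2  3  4  5  6  7  8  9 10 11
g(k):  0  0  0  0  0  1  1  1  1  1  2  0
So g(11) = 0.
For pile B, compute g(0), g(1), … with moves {3, 7}:
g(0) = mex{} = 0
g(1) = mex{} = 0
g(2) = mex{} = 0
g(3) = mex{0} = 1
g(4) = mex{0} = 1
g(5) = mex{0} = 1
g(6) = mex{1} = 0
g(7) = mex{0,1} = 2
g(8) = mex{0,1} = 2
g(9) = mex{0} = 1
So g(9) = 1.
Pile C is a plain Nim pile of size 4, so its Grundy value is 4.
For pile D, compute g(0), g(1), … with moves {2, 4, 7}:
g(0) = mex{} = 0
g(1) = mex{} = 0
g(2) = mex{0} = 1
g(3) = mex{0} = 1
g(4) = mex{0,1} = 2
g(5) = mex{0,1} = 2
g(6) = mex{1,2} = 0
g(7) = mex{0,1,2} = 3
g(8) = mex{0,2} = 1
g(9) = mex{1,2,3} = 0
g(10) = mex{0,1} = 2
g(11) = mex{0,2,3} = 1
g(12) = mex{1,2} = 0
So g(12) = 0.
By the Sprague-Grundy theorem, the Grundy value of a sum of independent games is the XOR of the component values.
Combined value = 0 XOR 1 XOR 4 XOR 0 = 5.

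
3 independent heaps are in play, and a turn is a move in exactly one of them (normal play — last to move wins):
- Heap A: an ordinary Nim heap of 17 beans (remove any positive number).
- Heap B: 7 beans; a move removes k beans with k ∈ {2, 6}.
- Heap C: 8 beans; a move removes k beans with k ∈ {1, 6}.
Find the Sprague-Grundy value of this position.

17

Heap A is a plain Nim heap of size 17, so its Grundy value is 17.
Build the Grundy sequence for heap B with g(k) = mex{g(k−s) : s ∈ {2, 6}, s ≤ k}:
k:     0  1  2  3  4  5  6  7
g(k):  0  0  1  1  0  0  1  1
So g(7) = 1.
For heap C, compute g(0), g(1), … with moves {1, 6}:
g(0) = mex{} = 0
g(1) = mex{0} = 1
g(2) = mex{1} = 0
g(3) = mex{0} = 1
g(4) = mex{1} = 0
g(5) = mex{0} = 1
g(6) = mex{0,1} = 2
g(7) = mex{1,2} = 0
g(8) = mex{0} = 1
So g(8) = 1.
By the Sprague-Grundy theorem, the Grundy value of a sum of independent games is the XOR of the component values.
Combined value = 17 ⊕ 1 ⊕ 1 = 17.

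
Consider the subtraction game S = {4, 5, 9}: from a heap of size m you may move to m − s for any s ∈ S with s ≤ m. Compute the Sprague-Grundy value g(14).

Compute g(0), g(1), … for moves {4, 5, 9}:
g(0) = mex{} = 0
g(1) = mex{} = 0
g(2) = mex{} = 0
g(3) = mex{} = 0
g(4) = mex{0} = 1
g(5) = mex{0} = 1
g(6) = mex{0} = 1
g(7) = mex{0} = 1
g(8) = mex{0,1} = 2
g(9) = mex{0,1} = 2
g(10) = mex{0,1} = 2
g(11) = mex{0,1} = 2
g(12) = mex{0,1,2} = 3
g(13) = mex{1,2} = 0
g(14) = mex{1,2} = 0
So g(14) = 0.

0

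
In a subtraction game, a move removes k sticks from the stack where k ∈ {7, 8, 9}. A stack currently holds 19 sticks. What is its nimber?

0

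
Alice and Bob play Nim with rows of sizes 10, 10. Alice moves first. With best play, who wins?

Bob wins

Compute the nim-sum pairwise:
10 ^ 10 = 0
The nim-sum is 0, so this is a P-position: the player to move is in a losing position under optimal play; Alice is about to move from it and so loses — Bob wins.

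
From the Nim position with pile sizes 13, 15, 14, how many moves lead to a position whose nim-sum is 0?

Compute the nim-sum pairwise:
13 ⊕ 15 = 2
2 ⊕ 14 = 12
The overall nim-sum is X = 12. A pile of size p has a winning move iff p XOR X < p (reduce it to p XOR X).
  13: 13 XOR 12 = 1 < 13 — winning move (to 1).
  15: 15 XOR 12 = 3 < 15 — winning move (to 3).
  14: 14 XOR 12 = 2 < 14 — winning move (to 2).
That gives 3 winning moves.

3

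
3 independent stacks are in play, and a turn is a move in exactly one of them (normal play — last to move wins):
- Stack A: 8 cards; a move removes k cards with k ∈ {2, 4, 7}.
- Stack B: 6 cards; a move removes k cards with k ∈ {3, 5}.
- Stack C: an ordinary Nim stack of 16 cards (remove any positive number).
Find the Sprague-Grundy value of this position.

19

Grundy values for stack A (subtraction set {2, 4, 7}):
k:     0  1  2  3  4  5  6  7  8
g(k):  0  0  1  1  2  2  0  3  1
So g(8) = 1.
For stack B, compute g(0), g(1), … with moves {3, 5}:
k:     0  1  2  3  4  5  6
g(k):  0  0  0  1  1  1  2
So g(6) = 2.
Stack C is a plain Nim stack of size 16, so its Grundy value is 16.
The value of a disjunctive sum is the nim-sum of the parts.
Combined value = 1 XOR 2 XOR 16 = 19.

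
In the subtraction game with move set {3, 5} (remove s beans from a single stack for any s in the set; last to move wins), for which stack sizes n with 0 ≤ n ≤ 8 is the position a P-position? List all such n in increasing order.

0, 1, 2, 8

Compute g(0), g(1), … for moves {3, 5}:
g(0) = mex{} = 0
g(1) = mex{} = 0
g(2) = mex{} = 0
g(3) = mex{0} = 1
g(4) = mex{0} = 1
g(5) = mex{0} = 1
g(6) = mex{0,1} = 2
g(7) = mex{0,1} = 2
g(8) = mex{1} = 0
The P-positions (g = 0) in 0..8 are 0, 1, 2, 8.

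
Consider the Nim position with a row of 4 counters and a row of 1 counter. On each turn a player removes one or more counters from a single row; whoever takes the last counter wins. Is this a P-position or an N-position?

N-position

Compute the nim-sum pairwise:
4 ^ 1 = 5
The nim-sum is 5 ≠ 0, so this is an N-position: the player to move can win.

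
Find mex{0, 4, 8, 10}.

0 is in the set but 1 is not, so the mex is 1.

1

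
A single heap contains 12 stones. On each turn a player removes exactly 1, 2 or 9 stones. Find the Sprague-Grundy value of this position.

2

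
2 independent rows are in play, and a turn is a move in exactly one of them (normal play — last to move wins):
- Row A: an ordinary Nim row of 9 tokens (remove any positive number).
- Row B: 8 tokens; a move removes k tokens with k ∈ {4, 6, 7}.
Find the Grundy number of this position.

Row A is a plain Nim row of size 9, so its Grundy value is 9.
Grundy values for row B (subtraction set {4, 6, 7}):
k:     0  1  2  3  4  5  6  7  8
g(k):  0  0  0  0  1  1  1  1  2
So g(8) = 2.
By the Sprague-Grundy theorem, the Grundy value of a sum of independent games is the XOR of the component values.
Combined value = 9 ⊕ 2 = 11.

11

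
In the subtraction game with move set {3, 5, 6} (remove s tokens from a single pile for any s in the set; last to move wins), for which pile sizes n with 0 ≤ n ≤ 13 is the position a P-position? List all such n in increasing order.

Grundy values for subtraction set {3, 5, 6}:
g(0) = mex{} = 0
g(1) = mex{} = 0
g(2) = mex{} = 0
g(3) = mex{0} = 1
g(4) = mex{0} = 1
g(5) = mex{0} = 1
g(6) = mex{0,1} = 2
g(7) = mex{0,1} = 2
g(8) = mex{0,1} = 2
g(9) = mex{1,2} = 0
g(10) = mex{1,2} = 0
g(11) = mex{1,2} = 0
g(12) = mex{0,2} = 1
g(13) = mex{0,2} = 1
The P-positions (g = 0) in 0..13 are 0, 1, 2, 9, 10, 11.

0, 1, 2, 9, 10, 11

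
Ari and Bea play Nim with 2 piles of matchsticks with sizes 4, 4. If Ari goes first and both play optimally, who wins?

Write each in binary and XOR column by column:
  100  (4)
  100  (4)
  ---
  000  (0)
The nim-sum is 0, so this is a P-position: the player to move is in a losing position under optimal play; Ari is about to move from it and so loses — Bea wins.

Bea wins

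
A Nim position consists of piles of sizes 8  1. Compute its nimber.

9

Write each in binary and XOR column by column:
  1000  (8)
  0001  (1)
  ----
  1001  (9)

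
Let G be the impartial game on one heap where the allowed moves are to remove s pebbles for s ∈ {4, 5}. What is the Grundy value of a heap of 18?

Compute g(0), g(1), … for moves {4, 5}:
k:     0  1  2  3  4  5  6  7  8  9 10 11 12 13 14 15 16 17 18
g(k):  0  0  0  0  1  1  1  1  2  0  0  0  0  1  1  1  1  2  0
So g(18) = 0.

0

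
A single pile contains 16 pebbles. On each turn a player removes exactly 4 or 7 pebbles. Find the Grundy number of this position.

1

Compute g(0), g(1), … for moves {4, 7}:
k:     0  1  2  3  4  5  6  7  8  9 10 11 12 13 14 15 16
g(k):  0  0  0  0  1  1  1  1  2  2  2  0  0  0  0  1  1
So g(16) = 1.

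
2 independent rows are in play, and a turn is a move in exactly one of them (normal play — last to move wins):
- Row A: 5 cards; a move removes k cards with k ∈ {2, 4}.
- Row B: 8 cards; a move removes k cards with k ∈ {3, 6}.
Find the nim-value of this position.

0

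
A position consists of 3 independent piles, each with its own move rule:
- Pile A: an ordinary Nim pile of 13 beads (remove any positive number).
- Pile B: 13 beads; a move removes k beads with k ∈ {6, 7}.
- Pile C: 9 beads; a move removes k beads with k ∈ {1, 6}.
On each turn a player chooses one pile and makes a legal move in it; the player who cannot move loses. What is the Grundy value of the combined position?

13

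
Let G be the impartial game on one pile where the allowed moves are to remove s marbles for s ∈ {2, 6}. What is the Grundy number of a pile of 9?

0

Grundy values for subtraction set {2, 6}:
k:     0  1  2  3  4  5  6  7  8  9
g(k):  0  0  1  1  0  0  1  1  0  0
So g(9) = 0.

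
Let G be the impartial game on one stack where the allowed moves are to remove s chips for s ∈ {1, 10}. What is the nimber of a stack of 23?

1

Grundy values for subtraction set {1, 10}:
k:     0  1  2  3  4  5  6  7  8  9 10 11 12 13 14 15 16 17 18 19 20 21 22 23
g(k):  0  1  0  1  0  1  0  1  0  1  2  0  1  0  1  0  1  0  1  0  1  2  0  1
So g(23) = 1.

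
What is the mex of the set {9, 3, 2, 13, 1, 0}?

The values 0, 1, 2, 3 are all present; 4 is the first non-negative integer missing from the set.

4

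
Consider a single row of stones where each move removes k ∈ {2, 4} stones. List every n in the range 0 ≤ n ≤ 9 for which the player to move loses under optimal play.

0, 1, 6, 7

Compute g(0), g(1), … for moves {2, 4}:
g(0) = mex{} = 0
g(1) = mex{} = 0
g(2) = mex{0} = 1
g(3) = mex{0} = 1
g(4) = mex{0,1} = 2
g(5) = mex{0,1} = 2
g(6) = mex{1,2} = 0
g(7) = mex{1,2} = 0
g(8) = mex{0,2} = 1
g(9) = mex{0,2} = 1
The P-positions (g = 0) in 0..9 are 0, 1, 6, 7.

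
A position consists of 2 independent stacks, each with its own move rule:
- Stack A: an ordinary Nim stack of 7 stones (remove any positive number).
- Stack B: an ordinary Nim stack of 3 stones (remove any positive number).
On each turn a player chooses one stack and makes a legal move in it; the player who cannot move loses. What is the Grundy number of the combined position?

4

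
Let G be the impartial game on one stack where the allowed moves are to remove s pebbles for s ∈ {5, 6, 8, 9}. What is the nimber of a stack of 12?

2

Build the Grundy sequence with g(k) = mex{g(k−s) : s ∈ {5, 6, 8, 9}, s ≤ k}:
g(0) = mex{} = 0
g(1) = mex{} = 0
g(2) = mex{} = 0
g(3) = mex{} = 0
g(4) = mex{} = 0
g(5) = mex{0} = 1
g(6) = mex{0} = 1
g(7) = mex{0} = 1
g(8) = mex{0} = 1
g(9) = mex{0} = 1
g(10) = mex{0,1} = 2
g(11) = mex{0,1} = 2
g(12) = mex{0,1} = 2
So g(12) = 2.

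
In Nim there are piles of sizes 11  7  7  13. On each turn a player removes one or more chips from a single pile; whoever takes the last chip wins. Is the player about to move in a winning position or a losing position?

Winning position

Nim-sum: 11 XOR 7 XOR 7 XOR 13 = 6.
The nim-sum is 6 ≠ 0, so this is an N-position: the player to move can win.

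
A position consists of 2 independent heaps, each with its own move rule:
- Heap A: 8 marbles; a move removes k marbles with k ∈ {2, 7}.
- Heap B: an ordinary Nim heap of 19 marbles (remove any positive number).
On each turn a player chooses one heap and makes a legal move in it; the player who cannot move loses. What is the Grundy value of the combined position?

17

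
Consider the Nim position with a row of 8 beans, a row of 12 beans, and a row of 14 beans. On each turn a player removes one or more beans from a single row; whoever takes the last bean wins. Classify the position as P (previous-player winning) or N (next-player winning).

N-position

Compute the nim-sum pairwise:
8 XOR 12 = 4
4 XOR 14 = 10
The nim-sum is 10 ≠ 0, so this is an N-position: the player to move can win.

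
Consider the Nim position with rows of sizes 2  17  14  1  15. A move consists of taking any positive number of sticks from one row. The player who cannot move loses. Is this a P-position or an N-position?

N-position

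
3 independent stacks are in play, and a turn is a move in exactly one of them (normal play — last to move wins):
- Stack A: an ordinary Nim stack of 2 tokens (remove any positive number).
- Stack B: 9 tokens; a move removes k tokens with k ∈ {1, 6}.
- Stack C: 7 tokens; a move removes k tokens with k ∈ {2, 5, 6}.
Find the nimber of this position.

Stack A is a plain Nim stack of size 2, so its Grundy value is 2.
Grundy values for stack B (subtraction set {1, 6}):
k:     0  1  2  3  4  5  6  7  8  9
g(k):  0  1  0  1  0  1  2  0  1  0
So g(9) = 0.
Build the Grundy sequence for stack C with g(k) = mex{g(k−s) : s ∈ {2, 5, 6}, s ≤ k}:
k:     0  1  2  3  4  5  6  7
g(k):  0  0  1  1  0  2  1  3
So g(7) = 3.
By the Sprague-Grundy theorem, the Grundy value of a sum of independent games is the XOR of the component values.
Combined value = 2 ⊕ 0 ⊕ 3 = 1.

1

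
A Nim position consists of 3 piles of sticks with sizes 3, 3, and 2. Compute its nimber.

2

Nim-sum: 3 ^ 3 ^ 2 = 2.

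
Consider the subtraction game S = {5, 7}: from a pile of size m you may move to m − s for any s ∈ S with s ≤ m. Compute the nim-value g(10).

2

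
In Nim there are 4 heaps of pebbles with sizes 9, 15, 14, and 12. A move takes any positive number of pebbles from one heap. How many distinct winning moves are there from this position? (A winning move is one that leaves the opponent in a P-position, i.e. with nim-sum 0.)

Nim-sum: 9 ⊕ 15 ⊕ 14 ⊕ 12 = 4.
The overall nim-sum is X = 4. A heap of size p has a winning move iff p XOR X < p (reduce it to p XOR X).
  9: 9 XOR 4 = 13 ≥ 9 — no move.
  15: 15 XOR 4 = 11 < 15 — winning move (to 11).
  14: 14 XOR 4 = 10 < 14 — winning move (to 10).
  12: 12 XOR 4 = 8 < 12 — winning move (to 8).
That gives 3 winning moves.

3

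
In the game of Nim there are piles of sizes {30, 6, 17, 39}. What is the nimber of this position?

Write each in binary and XOR column by column:
  011110  (30)
  000110  (6)
  010001  (17)
  100111  (39)
  ------
  101110  (46)

46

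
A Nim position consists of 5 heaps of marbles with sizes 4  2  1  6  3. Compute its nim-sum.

Bitwise XOR of the heap sizes:
  100  (4)
  010  (2)
  001  (1)
  110  (6)
  011  (3)
  ---
  010  (2)

2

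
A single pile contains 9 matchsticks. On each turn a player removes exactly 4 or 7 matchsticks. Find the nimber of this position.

2

Grundy values for subtraction set {4, 7}:
k:     0  1  2  3  4  5  6  7  8  9
g(k):  0  0  0  0  1  1  1  1  2  2
So g(9) = 2.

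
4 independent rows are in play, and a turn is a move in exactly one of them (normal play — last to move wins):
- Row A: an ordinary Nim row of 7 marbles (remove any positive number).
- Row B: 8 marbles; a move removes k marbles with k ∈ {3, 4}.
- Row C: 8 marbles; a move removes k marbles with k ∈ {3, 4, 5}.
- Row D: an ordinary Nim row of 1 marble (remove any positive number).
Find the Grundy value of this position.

Row A is a plain Nim row of size 7, so its Grundy value is 7.
For row B, compute g(0), g(1), … with moves {3, 4}:
g(0) = mex{} = 0
g(1) = mex{} = 0
g(2) = mex{} = 0
g(3) = mex{0} = 1
g(4) = mex{0} = 1
g(5) = mex{0} = 1
g(6) = mex{0,1} = 2
g(7) = mex{1} = 0
g(8) = mex{1} = 0
So g(8) = 0.
Build the Grundy sequence for row C with g(k) = mex{g(k−s) : s ∈ {3, 4, 5}, s ≤ k}:
k:     0  1  2  3  4  5  6  7  8
g(k):  0  0  0  1  1  1  2  2  0
So g(8) = 0.
Row D is a plain Nim row of size 1, so its Grundy value is 1.
The value of a disjunctive sum is the nim-sum of the parts.
Combined value = 7 ⊕ 0 ⊕ 0 ⊕ 1 = 6.

6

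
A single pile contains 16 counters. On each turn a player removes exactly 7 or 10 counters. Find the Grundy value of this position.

Build the Grundy sequence with g(k) = mex{g(k−s) : s ∈ {7, 10}, s ≤ k}:
k:     0  1  2  3  4  5  6  7  8  9 10 11 12 13 14 15 16
g(k):  0  0  0  0  0  0  0  1  1  1  1  1  1  1  2  2  2
So g(16) = 2.

2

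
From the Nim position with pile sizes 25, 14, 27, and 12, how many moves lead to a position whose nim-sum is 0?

Nim-sum: 25 XOR 14 XOR 27 XOR 12 = 0.
The nim-sum is already 0, so every move leaves a nonzero nim-sum — there are no winning moves.

0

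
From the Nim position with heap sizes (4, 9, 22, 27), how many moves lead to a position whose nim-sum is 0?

0

Write each in binary and XOR column by column:
  00100  (4)
  01001  (9)
  10110  (22)
  11011  (27)
  -----
  00000  (0)
The nim-sum is already 0, so every move leaves a nonzero nim-sum — there are no winning moves.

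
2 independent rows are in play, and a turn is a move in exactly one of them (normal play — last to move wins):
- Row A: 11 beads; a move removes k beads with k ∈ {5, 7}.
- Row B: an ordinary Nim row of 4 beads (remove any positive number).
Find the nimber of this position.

6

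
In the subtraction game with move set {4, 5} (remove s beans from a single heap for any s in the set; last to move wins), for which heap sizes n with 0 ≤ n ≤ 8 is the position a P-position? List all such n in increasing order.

0, 1, 2, 3

Grundy values for subtraction set {4, 5}:
g(0) = mex{} = 0
g(1) = mex{} = 0
g(2) = mex{} = 0
g(3) = mex{} = 0
g(4) = mex{0} = 1
g(5) = mex{0} = 1
g(6) = mex{0} = 1
g(7) = mex{0} = 1
g(8) = mex{0,1} = 2
The P-positions (g = 0) in 0..8 are 0, 1, 2, 3.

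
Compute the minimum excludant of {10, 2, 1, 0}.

The values 0, 1, 2 are all present; 3 is the first non-negative integer missing from the set.

3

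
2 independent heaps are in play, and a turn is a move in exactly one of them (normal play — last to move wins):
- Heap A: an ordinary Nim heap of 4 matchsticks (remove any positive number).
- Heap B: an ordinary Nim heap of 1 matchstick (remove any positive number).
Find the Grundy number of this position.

Heap A is a plain Nim heap of size 4, so its Grundy value is 4.
Heap B is a plain Nim heap of size 1, so its Grundy value is 1.
The value of a disjunctive sum is the nim-sum of the parts.
Combined value = 4 ⊕ 1 = 5.

5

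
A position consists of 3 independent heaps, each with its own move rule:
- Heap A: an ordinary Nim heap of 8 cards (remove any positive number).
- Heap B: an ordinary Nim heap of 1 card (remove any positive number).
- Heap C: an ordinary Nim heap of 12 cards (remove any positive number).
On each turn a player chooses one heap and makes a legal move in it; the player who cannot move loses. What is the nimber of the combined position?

Heap A is a plain Nim heap of size 8, so its Grundy value is 8.
Heap B is a plain Nim heap of size 1, so its Grundy value is 1.
Heap C is a plain Nim heap of size 12, so its Grundy value is 12.
The value of a disjunctive sum is the nim-sum of the parts.
Combined value = 8 XOR 1 XOR 12 = 5.

5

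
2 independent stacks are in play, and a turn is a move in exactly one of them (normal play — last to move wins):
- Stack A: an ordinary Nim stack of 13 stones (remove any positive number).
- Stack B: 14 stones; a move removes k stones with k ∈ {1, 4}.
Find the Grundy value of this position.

Stack A is a plain Nim stack of size 13, so its Grundy value is 13.
Build the Grundy sequence for stack B with g(k) = mex{g(k−s) : s ∈ {1, 4}, s ≤ k}:
g(0) = mex{} = 0
g(1) = mex{0} = 1
g(2) = mex{1} = 0
g(3) = mex{0} = 1
g(4) = mex{0,1} = 2
g(5) = mex{1,2} = 0
g(6) = mex{0} = 1
g(7) = mex{1} = 0
g(8) = mex{0,2} = 1
g(9) = mex{0,1} = 2
g(10) = mex{1,2} = 0
g(11) = mex{0} = 1
g(12) = mex{1} = 0
g(13) = mex{0,2} = 1
g(14) = mex{0,1} = 2
So g(14) = 2.
The value of a disjunctive sum is the nim-sum of the parts.
Combined value = 13 ⊕ 2 = 15.

15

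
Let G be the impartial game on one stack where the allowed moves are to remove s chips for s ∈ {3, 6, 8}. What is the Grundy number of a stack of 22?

0

Compute g(0), g(1), … for moves {3, 6, 8}:
k:     0  1  2  3  4  5  6  7  8  9 10 11 12 13 14 15 16 17 18 19 20 21 22
g(k):  0  0  0  1  1  1  2  2  2  3  3  0  0  0  1  1  1  2  2  2  3  3  0
So g(22) = 0.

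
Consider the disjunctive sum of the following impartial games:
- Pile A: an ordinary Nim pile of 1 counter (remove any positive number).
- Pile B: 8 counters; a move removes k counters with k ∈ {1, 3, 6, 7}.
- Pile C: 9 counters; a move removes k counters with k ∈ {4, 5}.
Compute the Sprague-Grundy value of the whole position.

3

Pile A is a plain Nim pile of size 1, so its Grundy value is 1.
Build the Grundy sequence for pile B with g(k) = mex{g(k−s) : s ∈ {1, 3, 6, 7}, s ≤ k}:
k:     0  1  2  3  4  5  6  7  8
g(k):  0  1  0  1  0  1  2  3  2
So g(8) = 2.
For pile C, compute g(0), g(1), … with moves {4, 5}:
g(0) = mex{} = 0
g(1) = mex{} = 0
g(2) = mex{} = 0
g(3) = mex{} = 0
g(4) = mex{0} = 1
g(5) = mex{0} = 1
g(6) = mex{0} = 1
g(7) = mex{0} = 1
g(8) = mex{0,1} = 2
g(9) = mex{1} = 0
So g(9) = 0.
The value of a disjunctive sum is the nim-sum of the parts.
Combined value = 1 XOR 2 XOR 0 = 3.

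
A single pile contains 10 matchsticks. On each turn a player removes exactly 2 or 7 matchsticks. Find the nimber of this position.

Compute g(0), g(1), … for moves {2, 7}:
k:     0  1  2  3  4  5  6  7  8  9 10
g(k):  0  0  1  1  0  0  1  1  2  0  0
So g(10) = 0.

0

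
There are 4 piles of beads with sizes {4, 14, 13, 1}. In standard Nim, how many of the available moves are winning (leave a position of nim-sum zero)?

Nim-sum: 4 ⊕ 14 ⊕ 13 ⊕ 1 = 6.
The overall nim-sum is X = 6. A pile of size p has a winning move iff p XOR X < p (reduce it to p XOR X).
  4: 4 XOR 6 = 2 < 4 — winning move (to 2).
  14: 14 XOR 6 = 8 < 14 — winning move (to 8).
  13: 13 XOR 6 = 11 < 13 — winning move (to 11).
  1: 1 XOR 6 = 7 ≥ 1 — no move.
That gives 3 winning moves.

3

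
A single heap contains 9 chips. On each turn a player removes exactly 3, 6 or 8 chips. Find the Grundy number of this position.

Build the Grundy sequence with g(k) = mex{g(k−s) : s ∈ {3, 6, 8}, s ≤ k}:
g(0) = mex{} = 0
g(1) = mex{} = 0
g(2) = mex{} = 0
g(3) = mex{0} = 1
g(4) = mex{0} = 1
g(5) = mex{0} = 1
g(6) = mex{0,1} = 2
g(7) = mex{0,1} = 2
g(8) = mex{0,1} = 2
g(9) = mex{0,1,2} = 3
So g(9) = 3.

3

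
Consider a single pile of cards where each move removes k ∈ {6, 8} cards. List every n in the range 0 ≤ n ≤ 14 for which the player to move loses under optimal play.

0, 1, 2, 3, 4, 5, 14

Build the Grundy sequence with g(k) = mex{g(k−s) : s ∈ {6, 8}, s ≤ k}:
k:     0  1  2  3  4  5  6  7  8  9 10 11 12 13 14
g(k):  0  0  0  0  0  0  1  1  1  1  1  1  2  2  0
The P-positions (g = 0) in 0..14 are 0, 1, 2, 3, 4, 5, 14.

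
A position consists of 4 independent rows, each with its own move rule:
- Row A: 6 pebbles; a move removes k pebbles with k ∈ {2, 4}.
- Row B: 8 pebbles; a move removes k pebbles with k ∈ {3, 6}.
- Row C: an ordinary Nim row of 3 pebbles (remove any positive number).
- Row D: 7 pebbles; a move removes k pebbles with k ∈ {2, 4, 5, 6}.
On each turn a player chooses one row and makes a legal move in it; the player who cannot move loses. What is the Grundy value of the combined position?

2

For row A, compute g(0), g(1), … with moves {2, 4}:
k:     0  1  2  3  4  5  6
g(k):  0  0  1  1  2  2  0
So g(6) = 0.
Build the Grundy sequence for row B with g(k) = mex{g(k−s) : s ∈ {3, 6}, s ≤ k}:
k:     0  1  2  3  4  5  6  7  8
g(k):  0  0  0  1  1  1  2  2  2
So g(8) = 2.
Row C is a plain Nim row of size 3, so its Grundy value is 3.
Build the Grundy sequence for row D with g(k) = mex{g(k−s) : s ∈ {2, 4, 5, 6}, s ≤ k}:
g(0) = mex{} = 0
g(1) = mex{} = 0
g(2) = mex{0} = 1
g(3) = mex{0} = 1
g(4) = mex{0,1} = 2
g(5) = mex{0,1} = 2
g(6) = mex{0,1,2} = 3
g(7) = mex{0,1,2} = 3
So g(7) = 3.
By the Sprague-Grundy theorem, the Grundy value of a sum of independent games is the XOR of the component values.
Combined value = 0 ⊕ 2 ⊕ 3 ⊕ 3 = 2.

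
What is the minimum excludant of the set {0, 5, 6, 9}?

1

0 is in the set but 1 is not, so the mex is 1.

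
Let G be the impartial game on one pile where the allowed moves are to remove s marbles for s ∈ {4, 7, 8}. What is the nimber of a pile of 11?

Grundy values for subtraction set {4, 7, 8}:
k:     0  1  2  3  4  5  6  7  8  9 10 11
g(k):  0  0  0  0  1  1  1  1  2  2  2  2
So g(11) = 2.

2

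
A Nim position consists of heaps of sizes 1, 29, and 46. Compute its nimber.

In binary:
  000001  (1)
  011101  (29)
  101110  (46)
  ------
  110010  (50)

50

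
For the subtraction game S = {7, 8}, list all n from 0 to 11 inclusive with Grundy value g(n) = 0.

0, 1, 2, 3, 4, 5, 6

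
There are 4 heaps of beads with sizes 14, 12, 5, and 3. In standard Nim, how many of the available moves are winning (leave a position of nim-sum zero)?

3

Nim-sum: 14 ⊕ 12 ⊕ 5 ⊕ 3 = 4.
The overall nim-sum is X = 4. A heap of size p has a winning move iff p XOR X < p (reduce it to p XOR X).
  14: 14 XOR 4 = 10 < 14 — winning move (to 10).
  12: 12 XOR 4 = 8 < 12 — winning move (to 8).
  5: 5 XOR 4 = 1 < 5 — winning move (to 1).
  3: 3 XOR 4 = 7 ≥ 3 — no move.
That gives 3 winning moves.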